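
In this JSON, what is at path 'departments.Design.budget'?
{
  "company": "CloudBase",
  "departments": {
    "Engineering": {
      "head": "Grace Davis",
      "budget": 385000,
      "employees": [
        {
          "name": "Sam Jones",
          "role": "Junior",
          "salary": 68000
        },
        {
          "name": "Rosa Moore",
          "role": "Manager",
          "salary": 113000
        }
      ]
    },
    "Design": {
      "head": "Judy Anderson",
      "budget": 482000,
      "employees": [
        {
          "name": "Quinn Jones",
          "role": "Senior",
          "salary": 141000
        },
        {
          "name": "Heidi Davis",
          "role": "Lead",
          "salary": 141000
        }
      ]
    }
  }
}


Path: departments.Design.budget

Navigate:
  -> departments
  -> Design
  -> budget = 482000

482000


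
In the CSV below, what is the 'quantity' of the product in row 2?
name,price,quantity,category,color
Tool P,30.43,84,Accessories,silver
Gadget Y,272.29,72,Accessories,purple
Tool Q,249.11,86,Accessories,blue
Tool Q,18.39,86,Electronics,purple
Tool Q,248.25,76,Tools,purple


Query: Row 2 ('Gadget Y'), column 'quantity'
Value: 72

72


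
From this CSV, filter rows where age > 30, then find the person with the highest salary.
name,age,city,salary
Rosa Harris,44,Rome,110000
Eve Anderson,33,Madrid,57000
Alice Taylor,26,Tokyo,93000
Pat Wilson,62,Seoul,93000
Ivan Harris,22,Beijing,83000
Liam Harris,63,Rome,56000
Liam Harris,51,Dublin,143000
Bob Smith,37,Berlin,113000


Filter: age > 30
Sort by: salary (descending)

Filtered records (6):
  Liam Harris, age 51, salary $143000
  Bob Smith, age 37, salary $113000
  Rosa Harris, age 44, salary $110000
  Pat Wilson, age 62, salary $93000
  Eve Anderson, age 33, salary $57000
  Liam Harris, age 63, salary $56000

Highest salary: Liam Harris ($143000)

Liam Harris


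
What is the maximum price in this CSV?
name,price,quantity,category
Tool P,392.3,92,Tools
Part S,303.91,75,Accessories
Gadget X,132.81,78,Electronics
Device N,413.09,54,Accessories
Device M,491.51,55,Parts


Computing maximum price:
Values: [392.3, 303.91, 132.81, 413.09, 491.51]
Max = 491.51

491.51


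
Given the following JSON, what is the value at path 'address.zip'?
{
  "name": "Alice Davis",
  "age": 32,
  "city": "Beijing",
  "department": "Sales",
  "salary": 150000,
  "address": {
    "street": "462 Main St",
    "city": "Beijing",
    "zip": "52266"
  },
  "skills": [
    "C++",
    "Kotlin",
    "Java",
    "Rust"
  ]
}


Query: address.zip
Path: address -> zip
Value: 52266

52266


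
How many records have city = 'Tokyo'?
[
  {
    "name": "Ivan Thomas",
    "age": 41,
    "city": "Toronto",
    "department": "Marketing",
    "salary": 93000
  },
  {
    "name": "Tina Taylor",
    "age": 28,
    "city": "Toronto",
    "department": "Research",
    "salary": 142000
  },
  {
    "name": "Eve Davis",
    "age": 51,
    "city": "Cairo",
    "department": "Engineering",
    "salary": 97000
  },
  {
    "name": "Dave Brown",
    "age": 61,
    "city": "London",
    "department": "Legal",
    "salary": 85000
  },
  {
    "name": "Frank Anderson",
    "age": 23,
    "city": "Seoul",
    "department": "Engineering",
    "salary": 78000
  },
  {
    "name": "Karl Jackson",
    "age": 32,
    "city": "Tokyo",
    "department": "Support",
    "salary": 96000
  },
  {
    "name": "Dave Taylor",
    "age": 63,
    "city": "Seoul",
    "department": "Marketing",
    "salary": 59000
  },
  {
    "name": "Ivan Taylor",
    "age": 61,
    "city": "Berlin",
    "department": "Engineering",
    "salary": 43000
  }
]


Data: 8 records
Condition: city = 'Tokyo'

Checking each record:
  Ivan Thomas: Toronto
  Tina Taylor: Toronto
  Eve Davis: Cairo
  Dave Brown: London
  Frank Anderson: Seoul
  Karl Jackson: Tokyo MATCH
  Dave Taylor: Seoul
  Ivan Taylor: Berlin

Count: 1

1


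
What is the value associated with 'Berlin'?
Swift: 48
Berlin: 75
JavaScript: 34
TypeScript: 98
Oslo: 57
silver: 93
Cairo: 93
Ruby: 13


Looking up key 'Berlin'
Value: 75

75


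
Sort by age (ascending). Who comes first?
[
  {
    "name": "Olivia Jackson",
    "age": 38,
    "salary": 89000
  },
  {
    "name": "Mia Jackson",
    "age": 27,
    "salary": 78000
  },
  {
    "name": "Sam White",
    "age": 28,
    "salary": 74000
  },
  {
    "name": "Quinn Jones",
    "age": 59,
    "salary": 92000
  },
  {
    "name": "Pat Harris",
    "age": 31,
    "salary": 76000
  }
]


Sort by: age (ascending)

Sorted order:
  1. Mia Jackson (age = 27)
  2. Sam White (age = 28)
  3. Pat Harris (age = 31)
  4. Olivia Jackson (age = 38)
  5. Quinn Jones (age = 59)

First: Mia Jackson

Mia Jackson


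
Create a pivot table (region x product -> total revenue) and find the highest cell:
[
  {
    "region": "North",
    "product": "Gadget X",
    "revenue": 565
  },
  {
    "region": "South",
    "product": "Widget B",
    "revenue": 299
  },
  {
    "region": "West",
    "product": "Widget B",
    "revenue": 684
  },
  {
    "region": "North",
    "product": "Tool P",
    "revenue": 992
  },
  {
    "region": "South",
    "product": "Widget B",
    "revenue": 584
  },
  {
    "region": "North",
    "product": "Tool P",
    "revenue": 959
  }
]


Pivot: region (rows) x product (columns) -> total revenue

     Gadget X      Tool P        Widget B    
North          565          1951             0  
South            0             0           883  
West             0             0           684  

Highest: North / Tool P = $1951

North / Tool P = $1951


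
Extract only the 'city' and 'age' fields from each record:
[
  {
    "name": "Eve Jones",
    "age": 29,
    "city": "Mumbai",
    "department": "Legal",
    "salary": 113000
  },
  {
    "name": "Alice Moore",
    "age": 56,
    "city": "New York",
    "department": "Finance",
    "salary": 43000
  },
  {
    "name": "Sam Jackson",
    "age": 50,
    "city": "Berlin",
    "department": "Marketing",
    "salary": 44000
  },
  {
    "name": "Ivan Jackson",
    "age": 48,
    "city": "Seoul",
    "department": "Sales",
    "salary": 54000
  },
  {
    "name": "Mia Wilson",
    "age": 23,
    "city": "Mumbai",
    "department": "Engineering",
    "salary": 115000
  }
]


Original: 5 records with fields: name, age, city, department, salary
Keep: ['city', 'age']
Drop: ['name', 'department', 'salary']
Result: 5 records, 2 fields each

[
  {
    "city": "Mumbai",
    "age": 29
  },
  {
    "city": "New York",
    "age": 56
  },
  {
    "city": "Berlin",
    "age": 50
  },
  {
    "city": "Seoul",
    "age": 48
  },
  {
    "city": "Mumbai",
    "age": 23
  }
]


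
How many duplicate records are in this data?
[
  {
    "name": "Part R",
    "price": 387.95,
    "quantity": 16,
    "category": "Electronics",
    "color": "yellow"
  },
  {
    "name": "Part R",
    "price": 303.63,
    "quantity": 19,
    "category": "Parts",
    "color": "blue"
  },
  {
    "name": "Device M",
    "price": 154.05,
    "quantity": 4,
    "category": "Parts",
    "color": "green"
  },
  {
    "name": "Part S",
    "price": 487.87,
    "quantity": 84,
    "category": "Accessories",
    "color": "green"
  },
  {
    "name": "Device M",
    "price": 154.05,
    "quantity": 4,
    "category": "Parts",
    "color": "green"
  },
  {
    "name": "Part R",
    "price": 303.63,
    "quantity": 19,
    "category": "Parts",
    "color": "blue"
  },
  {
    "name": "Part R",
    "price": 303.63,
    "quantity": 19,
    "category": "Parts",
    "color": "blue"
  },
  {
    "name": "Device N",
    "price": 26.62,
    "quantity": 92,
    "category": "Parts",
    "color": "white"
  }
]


Checking 8 records for duplicates:

  Row 1: Part R ($387.95, qty 16)
  Row 2: Part R ($303.63, qty 19)
  Row 3: Device M ($154.05, qty 4)
  Row 4: Part S ($487.87, qty 84)
  Row 5: Device M ($154.05, qty 4) <-- DUPLICATE
  Row 6: Part R ($303.63, qty 19) <-- DUPLICATE
  Row 7: Part R ($303.63, qty 19) <-- DUPLICATE
  Row 8: Device N ($26.62, qty 92)

Duplicates found: 3
Unique records: 5

3 duplicates, 5 unique


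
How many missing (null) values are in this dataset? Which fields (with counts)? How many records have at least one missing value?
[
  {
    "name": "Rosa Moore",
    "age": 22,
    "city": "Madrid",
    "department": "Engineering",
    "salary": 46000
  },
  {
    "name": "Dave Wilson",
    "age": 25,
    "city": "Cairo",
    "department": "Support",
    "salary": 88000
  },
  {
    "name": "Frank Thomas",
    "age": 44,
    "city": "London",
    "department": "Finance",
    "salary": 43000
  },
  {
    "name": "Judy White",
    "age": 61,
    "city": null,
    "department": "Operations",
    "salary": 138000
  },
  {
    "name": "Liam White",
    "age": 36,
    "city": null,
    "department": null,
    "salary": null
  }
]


Checking for missing (null) values in 5 records:

  Rosa Moore: complete
  Dave Wilson: complete
  Frank Thomas: complete
  Judy White: city
  Liam White: city, department, salary

Per field:
  name: 0 missing
  age: 0 missing
  city: 2 missing
  department: 1 missing
  salary: 1 missing

Total missing values: 4
Records with any missing: 2

4 missing values (city: 2, department: 1, salary: 1); 2 incomplete records


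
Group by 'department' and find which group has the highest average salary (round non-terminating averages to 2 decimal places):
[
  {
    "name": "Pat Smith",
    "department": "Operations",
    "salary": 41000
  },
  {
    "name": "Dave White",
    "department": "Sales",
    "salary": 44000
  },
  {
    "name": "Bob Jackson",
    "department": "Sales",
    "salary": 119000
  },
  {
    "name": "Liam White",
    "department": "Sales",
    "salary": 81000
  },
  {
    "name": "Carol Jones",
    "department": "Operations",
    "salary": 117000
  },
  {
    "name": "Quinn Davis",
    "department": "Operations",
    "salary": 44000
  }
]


Group by: department

Groups:
  Operations: 3 people, avg salary = 202000/3 ≈ $67333.33
  Sales: 3 people, avg salary = 244000/3 ≈ $81333.33

Highest average salary: Sales (≈$81333.33)

Sales (≈$81333.33)


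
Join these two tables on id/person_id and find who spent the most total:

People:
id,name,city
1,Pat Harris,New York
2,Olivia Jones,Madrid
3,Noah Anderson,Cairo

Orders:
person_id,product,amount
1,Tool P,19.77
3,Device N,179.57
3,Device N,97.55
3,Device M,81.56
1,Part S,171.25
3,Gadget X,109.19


Join on: people.id = orders.person_id

Joined rows:
  Pat Harris (New York) bought Tool P for $19.77
  Noah Anderson (Cairo) bought Device N for $179.57
  Noah Anderson (Cairo) bought Device N for $97.55
  Noah Anderson (Cairo) bought Device M for $81.56
  Pat Harris (New York) bought Part S for $171.25
  Noah Anderson (Cairo) bought Gadget X for $109.19

Total per person:
  Noah Anderson: $467.87
  Pat Harris: $191.02

Top spender: Noah Anderson ($467.87)

Noah Anderson ($467.87)


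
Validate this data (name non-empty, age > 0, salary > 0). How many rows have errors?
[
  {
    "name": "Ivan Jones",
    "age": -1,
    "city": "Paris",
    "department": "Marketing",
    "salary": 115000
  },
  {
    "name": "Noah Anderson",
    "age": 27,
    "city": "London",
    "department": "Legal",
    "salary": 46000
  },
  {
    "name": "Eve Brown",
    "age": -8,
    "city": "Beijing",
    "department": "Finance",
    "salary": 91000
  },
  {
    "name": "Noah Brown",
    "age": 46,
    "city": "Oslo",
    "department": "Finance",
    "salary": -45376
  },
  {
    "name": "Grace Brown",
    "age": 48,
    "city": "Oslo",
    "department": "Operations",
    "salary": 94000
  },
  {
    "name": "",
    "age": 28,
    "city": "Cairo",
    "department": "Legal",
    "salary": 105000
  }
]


Validating 6 records:
Rules: name non-empty, age > 0, salary > 0

  Row 1 (Ivan Jones): negative age: -1
  Row 2 (Noah Anderson): OK
  Row 3 (Eve Brown): negative age: -8
  Row 4 (Noah Brown): negative salary: -45376
  Row 5 (Grace Brown): OK
  Row 6 (???): empty name

Total errors: 4

4 errors


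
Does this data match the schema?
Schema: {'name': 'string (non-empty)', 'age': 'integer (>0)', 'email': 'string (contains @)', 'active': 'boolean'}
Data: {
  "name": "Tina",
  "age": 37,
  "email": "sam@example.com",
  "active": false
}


Validating each field against schema:
  name: OK (non-empty string)
  age: OK (positive integer)
  email: OK (string with @)
  active: OK (boolean)

Result: VALID

VALID


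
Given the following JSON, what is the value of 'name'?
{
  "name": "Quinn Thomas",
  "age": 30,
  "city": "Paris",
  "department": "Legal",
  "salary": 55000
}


Looking up field 'name'
Value: Quinn Thomas

Quinn Thomas


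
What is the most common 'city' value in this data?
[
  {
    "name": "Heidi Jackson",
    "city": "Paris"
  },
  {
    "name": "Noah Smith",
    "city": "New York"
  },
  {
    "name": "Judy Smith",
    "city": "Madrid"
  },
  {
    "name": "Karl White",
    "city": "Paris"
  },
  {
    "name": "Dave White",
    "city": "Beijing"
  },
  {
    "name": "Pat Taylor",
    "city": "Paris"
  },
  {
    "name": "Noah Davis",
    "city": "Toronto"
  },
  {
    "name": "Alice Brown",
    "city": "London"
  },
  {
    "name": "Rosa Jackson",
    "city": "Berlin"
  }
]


Counting 'city' values across 9 records:

  Paris: 3 ###
  New York: 1 #
  Madrid: 1 #
  Beijing: 1 #
  Toronto: 1 #
  London: 1 #
  Berlin: 1 #

Most common: Paris (3 times)

Paris (3 times)


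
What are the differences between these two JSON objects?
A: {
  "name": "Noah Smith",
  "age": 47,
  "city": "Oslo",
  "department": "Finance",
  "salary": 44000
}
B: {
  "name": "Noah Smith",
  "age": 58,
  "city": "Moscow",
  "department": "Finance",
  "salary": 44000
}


Comparing each field (in key order):
  name: same
  age: DIFFERENT
  city: DIFFERENT
  department: same
  salary: same
Differences:
  age: 47 -> 58
  city: Oslo -> Moscow

2 field(s) changed

2 changes: age, city


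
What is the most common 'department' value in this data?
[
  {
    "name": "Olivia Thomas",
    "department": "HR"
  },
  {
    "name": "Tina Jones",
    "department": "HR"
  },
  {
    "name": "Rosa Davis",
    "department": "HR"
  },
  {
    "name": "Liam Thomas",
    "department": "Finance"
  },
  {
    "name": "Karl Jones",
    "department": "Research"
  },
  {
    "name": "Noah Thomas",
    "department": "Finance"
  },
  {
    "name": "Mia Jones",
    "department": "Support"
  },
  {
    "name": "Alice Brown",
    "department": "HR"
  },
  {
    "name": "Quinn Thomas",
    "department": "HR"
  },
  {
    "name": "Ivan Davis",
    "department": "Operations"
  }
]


Counting 'department' values across 10 records:

  HR: 5 #####
  Finance: 2 ##
  Research: 1 #
  Support: 1 #
  Operations: 1 #

Most common: HR (5 times)

HR (5 times)


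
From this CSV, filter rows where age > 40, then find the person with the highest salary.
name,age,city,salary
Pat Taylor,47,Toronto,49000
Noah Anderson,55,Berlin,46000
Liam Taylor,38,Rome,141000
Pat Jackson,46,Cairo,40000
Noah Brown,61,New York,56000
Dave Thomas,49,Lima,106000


Filter: age > 40
Sort by: salary (descending)

Filtered records (5):
  Dave Thomas, age 49, salary $106000
  Noah Brown, age 61, salary $56000
  Pat Taylor, age 47, salary $49000
  Noah Anderson, age 55, salary $46000
  Pat Jackson, age 46, salary $40000

Highest salary: Dave Thomas ($106000)

Dave Thomas


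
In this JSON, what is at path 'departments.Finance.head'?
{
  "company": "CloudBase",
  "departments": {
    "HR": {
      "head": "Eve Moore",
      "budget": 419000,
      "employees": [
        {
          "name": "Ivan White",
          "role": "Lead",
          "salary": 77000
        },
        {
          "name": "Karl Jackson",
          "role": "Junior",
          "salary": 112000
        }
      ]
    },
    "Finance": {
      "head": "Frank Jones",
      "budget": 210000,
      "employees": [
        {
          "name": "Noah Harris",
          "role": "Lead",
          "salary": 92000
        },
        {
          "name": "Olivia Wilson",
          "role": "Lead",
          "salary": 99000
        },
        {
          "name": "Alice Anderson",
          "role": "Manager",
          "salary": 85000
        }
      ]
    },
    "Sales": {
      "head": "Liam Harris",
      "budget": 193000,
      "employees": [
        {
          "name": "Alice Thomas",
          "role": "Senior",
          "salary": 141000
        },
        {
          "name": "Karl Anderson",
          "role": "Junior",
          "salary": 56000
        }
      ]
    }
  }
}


Path: departments.Finance.head

Navigate:
  -> departments
  -> Finance
  -> head = 'Frank Jones'

Frank Jones


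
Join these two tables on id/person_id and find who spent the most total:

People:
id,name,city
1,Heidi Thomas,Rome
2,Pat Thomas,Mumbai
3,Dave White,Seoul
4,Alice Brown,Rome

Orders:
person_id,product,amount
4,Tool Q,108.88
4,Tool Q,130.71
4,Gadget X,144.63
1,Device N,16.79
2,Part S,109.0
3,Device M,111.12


Join on: people.id = orders.person_id

Joined rows:
  Alice Brown (Rome) bought Tool Q for $108.88
  Alice Brown (Rome) bought Tool Q for $130.71
  Alice Brown (Rome) bought Gadget X for $144.63
  Heidi Thomas (Rome) bought Device N for $16.79
  Pat Thomas (Mumbai) bought Part S for $109.0
  Dave White (Seoul) bought Device M for $111.12

Total per person:
  Alice Brown: $384.22
  Dave White: $111.12
  Pat Thomas: $109.00
  Heidi Thomas: $16.79

Top spender: Alice Brown ($384.22)

Alice Brown ($384.22)


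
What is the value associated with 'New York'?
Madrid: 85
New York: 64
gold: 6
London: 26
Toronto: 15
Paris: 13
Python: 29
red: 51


Looking up key 'New York'
Value: 64

64


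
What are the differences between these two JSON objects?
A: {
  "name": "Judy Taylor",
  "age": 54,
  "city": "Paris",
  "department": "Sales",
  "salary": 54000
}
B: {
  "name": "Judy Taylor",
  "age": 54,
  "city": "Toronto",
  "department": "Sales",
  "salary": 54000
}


Comparing each field (in key order):
  name: same
  age: same
  city: DIFFERENT
  department: same
  salary: same
Differences:
  city: Paris -> Toronto

1 field(s) changed

1 change: city


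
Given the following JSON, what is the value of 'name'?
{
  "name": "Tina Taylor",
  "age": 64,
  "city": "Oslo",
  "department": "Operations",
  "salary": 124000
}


Looking up field 'name'
Value: Tina Taylor

Tina Taylor


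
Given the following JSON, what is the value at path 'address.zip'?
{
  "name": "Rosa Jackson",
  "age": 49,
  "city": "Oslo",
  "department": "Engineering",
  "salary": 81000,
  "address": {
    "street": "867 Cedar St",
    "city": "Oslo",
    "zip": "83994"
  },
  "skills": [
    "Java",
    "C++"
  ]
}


Query: address.zip
Path: address -> zip
Value: 83994

83994


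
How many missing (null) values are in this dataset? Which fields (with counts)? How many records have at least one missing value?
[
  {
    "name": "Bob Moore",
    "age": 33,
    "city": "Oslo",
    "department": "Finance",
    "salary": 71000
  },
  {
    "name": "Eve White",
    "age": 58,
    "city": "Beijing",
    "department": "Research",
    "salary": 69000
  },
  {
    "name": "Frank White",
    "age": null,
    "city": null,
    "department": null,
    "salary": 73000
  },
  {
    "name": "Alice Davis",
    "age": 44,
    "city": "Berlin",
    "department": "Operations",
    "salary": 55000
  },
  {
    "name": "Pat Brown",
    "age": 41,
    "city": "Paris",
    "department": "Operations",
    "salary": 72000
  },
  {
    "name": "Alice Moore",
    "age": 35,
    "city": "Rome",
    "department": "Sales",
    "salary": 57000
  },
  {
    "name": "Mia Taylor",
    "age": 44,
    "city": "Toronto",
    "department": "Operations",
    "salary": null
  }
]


Checking for missing (null) values in 7 records:

  Bob Moore: complete
  Eve White: complete
  Frank White: age, city, department
  Alice Davis: complete
  Pat Brown: complete
  Alice Moore: complete
  Mia Taylor: salary

Per field:
  name: 0 missing
  age: 1 missing
  city: 1 missing
  department: 1 missing
  salary: 1 missing

Total missing values: 4
Records with any missing: 2

4 missing values (age: 1, city: 1, department: 1, salary: 1); 2 incomplete records


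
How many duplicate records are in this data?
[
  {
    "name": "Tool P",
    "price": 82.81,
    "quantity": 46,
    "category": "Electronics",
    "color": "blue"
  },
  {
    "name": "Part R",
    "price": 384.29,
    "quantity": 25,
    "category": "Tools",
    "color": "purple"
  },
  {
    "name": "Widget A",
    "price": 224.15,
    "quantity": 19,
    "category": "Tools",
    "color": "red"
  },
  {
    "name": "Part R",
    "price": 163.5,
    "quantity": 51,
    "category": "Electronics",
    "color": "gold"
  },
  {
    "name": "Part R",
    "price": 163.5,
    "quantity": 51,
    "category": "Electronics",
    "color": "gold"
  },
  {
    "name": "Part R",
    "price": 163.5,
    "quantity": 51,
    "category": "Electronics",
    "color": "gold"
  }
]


Checking 6 records for duplicates:

  Row 1: Tool P ($82.81, qty 46)
  Row 2: Part R ($384.29, qty 25)
  Row 3: Widget A ($224.15, qty 19)
  Row 4: Part R ($163.5, qty 51)
  Row 5: Part R ($163.5, qty 51) <-- DUPLICATE
  Row 6: Part R ($163.5, qty 51) <-- DUPLICATE

Duplicates found: 2
Unique records: 4

2 duplicates, 4 unique


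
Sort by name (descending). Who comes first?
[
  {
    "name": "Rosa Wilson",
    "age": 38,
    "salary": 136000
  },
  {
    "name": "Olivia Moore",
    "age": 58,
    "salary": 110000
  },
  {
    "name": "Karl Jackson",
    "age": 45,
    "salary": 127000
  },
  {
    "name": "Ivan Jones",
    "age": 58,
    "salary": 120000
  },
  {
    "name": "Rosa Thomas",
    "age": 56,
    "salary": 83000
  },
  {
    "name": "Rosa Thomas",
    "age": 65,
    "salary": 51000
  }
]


Sort by: name (descending)

Sorted order:
  1. Rosa Wilson (name = Rosa Wilson)
  2. Rosa Thomas (name = Rosa Thomas)
  3. Rosa Thomas (name = Rosa Thomas)
  4. Olivia Moore (name = Olivia Moore)
  5. Karl Jackson (name = Karl Jackson)
  6. Ivan Jones (name = Ivan Jones)

First: Rosa Wilson

Rosa Wilson


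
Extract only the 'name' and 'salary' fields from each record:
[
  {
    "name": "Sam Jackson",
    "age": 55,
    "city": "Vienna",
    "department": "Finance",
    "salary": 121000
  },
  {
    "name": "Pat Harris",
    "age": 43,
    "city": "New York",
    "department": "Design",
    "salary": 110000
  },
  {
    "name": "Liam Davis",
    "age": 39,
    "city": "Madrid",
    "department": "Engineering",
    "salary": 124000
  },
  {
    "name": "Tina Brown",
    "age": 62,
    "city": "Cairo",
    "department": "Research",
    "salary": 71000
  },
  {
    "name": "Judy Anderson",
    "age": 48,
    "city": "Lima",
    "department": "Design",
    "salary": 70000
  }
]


Original: 5 records with fields: name, age, city, department, salary
Keep: ['name', 'salary']
Drop: ['age', 'city', 'department']
Result: 5 records, 2 fields each

[
  {
    "name": "Sam Jackson",
    "salary": 121000
  },
  {
    "name": "Pat Harris",
    "salary": 110000
  },
  {
    "name": "Liam Davis",
    "salary": 124000
  },
  {
    "name": "Tina Brown",
    "salary": 71000
  },
  {
    "name": "Judy Anderson",
    "salary": 70000
  }
]


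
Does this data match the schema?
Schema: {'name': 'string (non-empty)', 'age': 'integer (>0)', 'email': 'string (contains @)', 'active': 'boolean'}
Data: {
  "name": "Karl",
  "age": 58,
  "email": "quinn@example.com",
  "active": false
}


Validating each field against schema:
  name: OK (non-empty string)
  age: OK (positive integer)
  email: OK (string with @)
  active: OK (boolean)

Result: VALID

VALID


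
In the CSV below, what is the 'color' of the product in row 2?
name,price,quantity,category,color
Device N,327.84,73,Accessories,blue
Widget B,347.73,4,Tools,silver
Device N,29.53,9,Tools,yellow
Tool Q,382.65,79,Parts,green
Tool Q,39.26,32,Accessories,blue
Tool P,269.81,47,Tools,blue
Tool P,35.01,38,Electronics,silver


Query: Row 2 ('Widget B'), column 'color'
Value: silver

silver


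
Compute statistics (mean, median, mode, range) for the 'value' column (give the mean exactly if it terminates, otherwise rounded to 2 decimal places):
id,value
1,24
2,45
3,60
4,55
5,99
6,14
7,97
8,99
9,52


Data: [24, 45, 60, 55, 99, 14, 97, 99, 52]
Count: 9
Sum: 545
Mean: 545/9 ≈ 60.56 (rounded to 2 decimal places)
Sorted: [14, 24, 45, 52, 55, 60, 97, 99, 99]
Median: 55.0
Mode: 99 (2 times)
Range: 99 - 14 = 85
Min: 14, Max: 99

mean≈60.56, median=55.0, mode=99, range=85


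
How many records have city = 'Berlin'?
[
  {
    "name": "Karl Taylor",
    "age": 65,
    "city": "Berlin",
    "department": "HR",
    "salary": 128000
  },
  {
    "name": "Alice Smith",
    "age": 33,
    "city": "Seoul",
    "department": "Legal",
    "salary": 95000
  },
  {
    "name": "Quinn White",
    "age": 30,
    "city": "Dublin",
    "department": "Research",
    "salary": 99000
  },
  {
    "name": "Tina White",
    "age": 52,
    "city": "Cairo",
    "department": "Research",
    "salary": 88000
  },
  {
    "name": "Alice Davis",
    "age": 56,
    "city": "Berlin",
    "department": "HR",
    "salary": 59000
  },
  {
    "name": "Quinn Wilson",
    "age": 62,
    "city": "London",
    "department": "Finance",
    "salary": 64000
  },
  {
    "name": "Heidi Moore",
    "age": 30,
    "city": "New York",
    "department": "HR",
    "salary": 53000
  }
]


Data: 7 records
Condition: city = 'Berlin'

Checking each record:
  Karl Taylor: Berlin MATCH
  Alice Smith: Seoul
  Quinn White: Dublin
  Tina White: Cairo
  Alice Davis: Berlin MATCH
  Quinn Wilson: London
  Heidi Moore: New York

Count: 2

2


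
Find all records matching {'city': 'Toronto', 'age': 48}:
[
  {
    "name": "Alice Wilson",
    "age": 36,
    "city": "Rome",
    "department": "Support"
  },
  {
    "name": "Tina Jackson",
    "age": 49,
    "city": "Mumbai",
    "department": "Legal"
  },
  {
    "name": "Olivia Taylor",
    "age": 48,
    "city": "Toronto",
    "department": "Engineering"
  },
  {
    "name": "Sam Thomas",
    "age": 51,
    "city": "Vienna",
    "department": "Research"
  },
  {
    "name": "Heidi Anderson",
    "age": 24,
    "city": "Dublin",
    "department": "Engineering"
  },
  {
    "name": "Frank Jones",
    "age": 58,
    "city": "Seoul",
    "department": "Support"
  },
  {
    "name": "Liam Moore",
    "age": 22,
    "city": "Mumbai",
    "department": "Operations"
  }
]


Search criteria: {'city': 'Toronto', 'age': 48}

Checking 7 records:
  Alice Wilson: {city: Rome, age: 36}
  Tina Jackson: {city: Mumbai, age: 49}
  Olivia Taylor: {city: Toronto, age: 48} <-- MATCH
  Sam Thomas: {city: Vienna, age: 51}
  Heidi Anderson: {city: Dublin, age: 24}
  Frank Jones: {city: Seoul, age: 58}
  Liam Moore: {city: Mumbai, age: 22}

Matches: ["Olivia Taylor"]

["Olivia Taylor"]


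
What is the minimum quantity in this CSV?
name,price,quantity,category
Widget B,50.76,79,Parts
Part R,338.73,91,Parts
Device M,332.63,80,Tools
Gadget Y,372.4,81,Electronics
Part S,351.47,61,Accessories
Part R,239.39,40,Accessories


Computing minimum quantity:
Values: [79, 91, 80, 81, 61, 40]
Min = 40

40


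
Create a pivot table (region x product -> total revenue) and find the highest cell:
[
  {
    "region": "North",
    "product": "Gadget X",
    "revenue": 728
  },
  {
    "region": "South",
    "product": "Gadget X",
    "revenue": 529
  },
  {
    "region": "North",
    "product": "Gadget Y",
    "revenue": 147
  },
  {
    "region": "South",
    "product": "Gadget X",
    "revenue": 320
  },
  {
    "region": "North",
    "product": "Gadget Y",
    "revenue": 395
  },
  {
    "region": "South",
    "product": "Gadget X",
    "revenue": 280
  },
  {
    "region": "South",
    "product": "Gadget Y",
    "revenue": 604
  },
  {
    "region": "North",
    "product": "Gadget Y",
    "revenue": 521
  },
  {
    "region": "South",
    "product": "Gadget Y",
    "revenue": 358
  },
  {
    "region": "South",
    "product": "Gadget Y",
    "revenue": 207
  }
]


Pivot: region (rows) x product (columns) -> total revenue

     Gadget X      Gadget Y    
North          728          1063  
South         1129          1169  

Highest: South / Gadget Y = $1169

South / Gadget Y = $1169


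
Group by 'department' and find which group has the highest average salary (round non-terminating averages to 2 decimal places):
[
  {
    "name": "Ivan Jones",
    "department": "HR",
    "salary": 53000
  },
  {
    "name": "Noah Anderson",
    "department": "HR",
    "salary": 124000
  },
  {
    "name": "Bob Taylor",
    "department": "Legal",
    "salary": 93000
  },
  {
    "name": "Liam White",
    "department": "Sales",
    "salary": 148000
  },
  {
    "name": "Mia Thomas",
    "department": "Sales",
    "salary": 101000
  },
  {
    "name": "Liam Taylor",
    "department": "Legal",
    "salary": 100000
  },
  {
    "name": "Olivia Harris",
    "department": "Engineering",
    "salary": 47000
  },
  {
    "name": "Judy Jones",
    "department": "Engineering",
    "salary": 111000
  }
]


Group by: department

Groups:
  Engineering: 2 people, avg salary = 158000/2 = $79000
  HR: 2 people, avg salary = 177000/2 = $88500
  Legal: 2 people, avg salary = 193000/2 = $96500
  Sales: 2 people, avg salary = 249000/2 = $124500

Highest average salary: Sales ($124500)

Sales ($124500)


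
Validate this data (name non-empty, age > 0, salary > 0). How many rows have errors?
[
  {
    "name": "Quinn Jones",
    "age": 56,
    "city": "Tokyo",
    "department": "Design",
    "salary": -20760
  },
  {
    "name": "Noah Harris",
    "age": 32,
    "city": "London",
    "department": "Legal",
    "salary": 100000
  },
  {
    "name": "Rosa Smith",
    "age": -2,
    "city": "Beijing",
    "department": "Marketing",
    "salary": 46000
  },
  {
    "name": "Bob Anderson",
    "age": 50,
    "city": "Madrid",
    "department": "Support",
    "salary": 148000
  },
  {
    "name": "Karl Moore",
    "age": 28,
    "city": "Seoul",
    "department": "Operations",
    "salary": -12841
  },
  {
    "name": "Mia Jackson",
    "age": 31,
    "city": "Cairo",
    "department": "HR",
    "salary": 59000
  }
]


Validating 6 records:
Rules: name non-empty, age > 0, salary > 0

  Row 1 (Quinn Jones): negative salary: -20760
  Row 2 (Noah Harris): OK
  Row 3 (Rosa Smith): negative age: -2
  Row 4 (Bob Anderson): OK
  Row 5 (Karl Moore): negative salary: -12841
  Row 6 (Mia Jackson): OK

Total errors: 3

3 errors


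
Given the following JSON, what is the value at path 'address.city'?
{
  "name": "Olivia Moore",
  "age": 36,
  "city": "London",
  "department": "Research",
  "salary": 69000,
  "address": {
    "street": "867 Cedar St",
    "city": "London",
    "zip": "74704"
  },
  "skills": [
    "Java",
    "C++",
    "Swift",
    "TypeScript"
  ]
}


Query: address.city
Path: address -> city
Value: London

London


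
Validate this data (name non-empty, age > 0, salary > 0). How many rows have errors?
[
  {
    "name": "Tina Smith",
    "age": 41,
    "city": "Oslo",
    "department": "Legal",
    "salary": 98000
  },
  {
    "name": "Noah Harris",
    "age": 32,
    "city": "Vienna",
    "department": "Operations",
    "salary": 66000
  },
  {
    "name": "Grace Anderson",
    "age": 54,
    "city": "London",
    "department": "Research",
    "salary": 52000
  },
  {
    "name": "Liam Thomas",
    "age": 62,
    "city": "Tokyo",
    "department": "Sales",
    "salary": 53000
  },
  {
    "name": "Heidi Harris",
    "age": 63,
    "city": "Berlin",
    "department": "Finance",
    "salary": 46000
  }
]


Validating 5 records:
Rules: name non-empty, age > 0, salary > 0

  Row 1 (Tina Smith): OK
  Row 2 (Noah Harris): OK
  Row 3 (Grace Anderson): OK
  Row 4 (Liam Thomas): OK
  Row 5 (Heidi Harris): OK

Total errors: 0

0 errors


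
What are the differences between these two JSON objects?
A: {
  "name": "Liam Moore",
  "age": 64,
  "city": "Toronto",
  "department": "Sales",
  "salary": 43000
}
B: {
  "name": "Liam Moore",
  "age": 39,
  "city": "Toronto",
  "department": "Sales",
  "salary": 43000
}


Comparing each field (in key order):
  name: same
  age: DIFFERENT
  city: same
  department: same
  salary: same
Differences:
  age: 64 -> 39

1 field(s) changed

1 change: age


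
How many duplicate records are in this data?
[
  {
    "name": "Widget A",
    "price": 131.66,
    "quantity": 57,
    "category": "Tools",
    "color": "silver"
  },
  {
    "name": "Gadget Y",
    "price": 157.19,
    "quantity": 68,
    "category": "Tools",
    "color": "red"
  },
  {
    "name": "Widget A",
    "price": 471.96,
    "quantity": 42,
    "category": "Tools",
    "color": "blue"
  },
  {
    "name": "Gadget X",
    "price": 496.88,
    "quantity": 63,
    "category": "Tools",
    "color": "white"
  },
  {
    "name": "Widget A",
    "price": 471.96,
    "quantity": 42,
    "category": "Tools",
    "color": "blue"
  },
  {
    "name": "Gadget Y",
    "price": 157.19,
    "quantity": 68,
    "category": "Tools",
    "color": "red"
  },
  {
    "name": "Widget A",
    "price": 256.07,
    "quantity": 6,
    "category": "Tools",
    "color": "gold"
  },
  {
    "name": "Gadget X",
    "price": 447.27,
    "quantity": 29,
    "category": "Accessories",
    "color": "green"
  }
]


Checking 8 records for duplicates:

  Row 1: Widget A ($131.66, qty 57)
  Row 2: Gadget Y ($157.19, qty 68)
  Row 3: Widget A ($471.96, qty 42)
  Row 4: Gadget X ($496.88, qty 63)
  Row 5: Widget A ($471.96, qty 42) <-- DUPLICATE
  Row 6: Gadget Y ($157.19, qty 68) <-- DUPLICATE
  Row 7: Widget A ($256.07, qty 6)
  Row 8: Gadget X ($447.27, qty 29)

Duplicates found: 2
Unique records: 6

2 duplicates, 6 unique


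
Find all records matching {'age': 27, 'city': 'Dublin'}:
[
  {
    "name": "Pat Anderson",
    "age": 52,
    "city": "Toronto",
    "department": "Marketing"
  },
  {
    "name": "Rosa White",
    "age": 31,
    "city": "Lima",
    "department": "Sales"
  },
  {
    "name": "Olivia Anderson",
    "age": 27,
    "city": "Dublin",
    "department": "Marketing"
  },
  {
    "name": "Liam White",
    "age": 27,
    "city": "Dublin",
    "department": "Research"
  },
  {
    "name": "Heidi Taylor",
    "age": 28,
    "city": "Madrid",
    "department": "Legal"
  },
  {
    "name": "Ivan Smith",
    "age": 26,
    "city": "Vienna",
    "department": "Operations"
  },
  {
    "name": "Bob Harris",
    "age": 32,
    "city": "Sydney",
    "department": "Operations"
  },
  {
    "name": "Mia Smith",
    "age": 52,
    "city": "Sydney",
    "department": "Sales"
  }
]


Search criteria: {'age': 27, 'city': 'Dublin'}

Checking 8 records:
  Pat Anderson: {age: 52, city: Toronto}
  Rosa White: {age: 31, city: Lima}
  Olivia Anderson: {age: 27, city: Dublin} <-- MATCH
  Liam White: {age: 27, city: Dublin} <-- MATCH
  Heidi Taylor: {age: 28, city: Madrid}
  Ivan Smith: {age: 26, city: Vienna}
  Bob Harris: {age: 32, city: Sydney}
  Mia Smith: {age: 52, city: Sydney}

Matches: ["Olivia Anderson", "Liam White"]

["Olivia Anderson", "Liam White"]


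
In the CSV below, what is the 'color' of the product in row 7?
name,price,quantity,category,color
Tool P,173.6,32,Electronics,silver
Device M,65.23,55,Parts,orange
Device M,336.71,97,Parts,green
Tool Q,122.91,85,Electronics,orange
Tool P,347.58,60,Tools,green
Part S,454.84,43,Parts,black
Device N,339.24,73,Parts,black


Query: Row 7 ('Device N'), column 'color'
Value: black

black


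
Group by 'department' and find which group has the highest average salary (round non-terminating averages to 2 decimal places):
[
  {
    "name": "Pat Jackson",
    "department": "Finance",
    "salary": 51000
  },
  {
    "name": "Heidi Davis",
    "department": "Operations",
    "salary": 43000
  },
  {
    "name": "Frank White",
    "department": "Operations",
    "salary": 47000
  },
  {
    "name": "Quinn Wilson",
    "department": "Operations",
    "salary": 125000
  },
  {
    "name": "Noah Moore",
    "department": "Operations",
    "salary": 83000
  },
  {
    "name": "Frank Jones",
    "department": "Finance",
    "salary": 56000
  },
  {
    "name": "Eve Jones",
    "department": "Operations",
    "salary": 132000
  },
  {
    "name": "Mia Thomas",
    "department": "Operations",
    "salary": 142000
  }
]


Group by: department

Groups:
  Finance: 2 people, avg salary = 107000/2 = $53500
  Operations: 6 people, avg salary = 572000/6 ≈ $95333.33

Highest average salary: Operations (≈$95333.33)

Operations (≈$95333.33)


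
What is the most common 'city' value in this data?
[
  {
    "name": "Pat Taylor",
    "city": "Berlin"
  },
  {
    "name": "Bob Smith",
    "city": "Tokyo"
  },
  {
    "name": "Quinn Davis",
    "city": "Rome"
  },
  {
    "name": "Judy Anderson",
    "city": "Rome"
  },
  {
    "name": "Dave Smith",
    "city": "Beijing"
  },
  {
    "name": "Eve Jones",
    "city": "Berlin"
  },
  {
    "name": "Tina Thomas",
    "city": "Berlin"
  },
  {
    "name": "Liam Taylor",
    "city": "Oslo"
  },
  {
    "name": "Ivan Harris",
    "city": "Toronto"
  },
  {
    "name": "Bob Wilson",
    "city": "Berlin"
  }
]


Counting 'city' values across 10 records:

  Berlin: 4 ####
  Rome: 2 ##
  Tokyo: 1 #
  Beijing: 1 #
  Oslo: 1 #
  Toronto: 1 #

Most common: Berlin (4 times)

Berlin (4 times)


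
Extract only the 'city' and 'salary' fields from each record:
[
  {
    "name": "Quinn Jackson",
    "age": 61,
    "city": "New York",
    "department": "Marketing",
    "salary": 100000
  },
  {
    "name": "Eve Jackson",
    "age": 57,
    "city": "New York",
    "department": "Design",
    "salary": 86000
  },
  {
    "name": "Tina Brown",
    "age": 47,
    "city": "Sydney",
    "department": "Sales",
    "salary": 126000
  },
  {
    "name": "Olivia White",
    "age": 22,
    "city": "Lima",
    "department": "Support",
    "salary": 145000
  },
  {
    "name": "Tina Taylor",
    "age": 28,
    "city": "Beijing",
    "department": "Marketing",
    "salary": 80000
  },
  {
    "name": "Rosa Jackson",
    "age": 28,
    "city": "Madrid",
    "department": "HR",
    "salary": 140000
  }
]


Original: 6 records with fields: name, age, city, department, salary
Keep: ['city', 'salary']
Drop: ['name', 'age', 'department']
Result: 6 records, 2 fields each

[
  {
    "city": "New York",
    "salary": 100000
  },
  {
    "city": "New York",
    "salary": 86000
  },
  {
    "city": "Sydney",
    "salary": 126000
  },
  {
    "city": "Lima",
    "salary": 145000
  },
  {
    "city": "Beijing",
    "salary": 80000
  },
  {
    "city": "Madrid",
    "salary": 140000
  }
]


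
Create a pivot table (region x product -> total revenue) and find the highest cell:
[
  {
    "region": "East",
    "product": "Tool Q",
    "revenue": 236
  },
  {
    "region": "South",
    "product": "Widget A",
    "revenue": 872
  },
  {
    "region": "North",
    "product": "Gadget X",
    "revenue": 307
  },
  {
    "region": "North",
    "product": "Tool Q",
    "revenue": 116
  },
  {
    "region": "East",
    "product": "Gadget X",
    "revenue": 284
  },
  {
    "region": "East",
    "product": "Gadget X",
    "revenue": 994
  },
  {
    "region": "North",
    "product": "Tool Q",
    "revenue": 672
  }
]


Pivot: region (rows) x product (columns) -> total revenue

     Gadget X      Tool Q        Widget A    
East          1278           236             0  
North          307           788             0  
South            0             0           872  

Highest: East / Gadget X = $1278

East / Gadget X = $1278


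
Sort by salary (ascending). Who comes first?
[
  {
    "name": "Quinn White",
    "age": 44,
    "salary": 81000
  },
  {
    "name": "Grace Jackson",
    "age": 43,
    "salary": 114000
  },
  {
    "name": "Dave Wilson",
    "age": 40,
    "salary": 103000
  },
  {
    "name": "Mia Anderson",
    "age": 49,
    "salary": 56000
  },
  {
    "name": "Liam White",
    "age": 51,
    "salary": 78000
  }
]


Sort by: salary (ascending)

Sorted order:
  1. Mia Anderson (salary = 56000)
  2. Liam White (salary = 78000)
  3. Quinn White (salary = 81000)
  4. Dave Wilson (salary = 103000)
  5. Grace Jackson (salary = 114000)

First: Mia Anderson

Mia Anderson


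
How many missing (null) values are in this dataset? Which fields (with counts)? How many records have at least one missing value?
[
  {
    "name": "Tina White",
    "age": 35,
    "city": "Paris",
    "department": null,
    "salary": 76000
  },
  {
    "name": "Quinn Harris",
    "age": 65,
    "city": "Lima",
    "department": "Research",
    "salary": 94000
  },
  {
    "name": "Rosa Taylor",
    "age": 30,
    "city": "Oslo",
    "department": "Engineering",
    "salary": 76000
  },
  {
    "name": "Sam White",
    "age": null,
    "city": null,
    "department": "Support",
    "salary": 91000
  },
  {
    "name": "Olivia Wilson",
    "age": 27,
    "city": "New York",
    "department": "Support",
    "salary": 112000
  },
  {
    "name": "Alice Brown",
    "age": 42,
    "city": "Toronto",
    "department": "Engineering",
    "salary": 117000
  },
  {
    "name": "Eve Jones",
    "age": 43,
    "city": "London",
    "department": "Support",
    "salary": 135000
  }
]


Checking for missing (null) values in 7 records:

  Tina White: department
  Quinn Harris: complete
  Rosa Taylor: complete
  Sam White: age, city
  Olivia Wilson: complete
  Alice Brown: complete
  Eve Jones: complete

Per field:
  name: 0 missing
  age: 1 missing
  city: 1 missing
  department: 1 missing
  salary: 0 missing

Total missing values: 3
Records with any missing: 2

3 missing values (age: 1, city: 1, department: 1); 2 incomplete records
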